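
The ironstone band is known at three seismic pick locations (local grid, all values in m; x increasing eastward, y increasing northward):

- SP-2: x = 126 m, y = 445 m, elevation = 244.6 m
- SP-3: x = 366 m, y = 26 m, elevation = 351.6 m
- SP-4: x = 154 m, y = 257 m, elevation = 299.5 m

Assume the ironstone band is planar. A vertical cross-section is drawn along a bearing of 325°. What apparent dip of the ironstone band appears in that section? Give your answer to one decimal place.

Two edge vectors: SP-2→SP-3 = (240, -419, 107), SP-2→SP-4 = (28, -188, 54.9).
Normal n = (SP-2→SP-3) × (SP-2→SP-4) = (-2887.1, -10180, -33388).
So ∂z/∂x = −n_x/n_z = −0.08647 and ∂z/∂y = −n_y/n_z = −0.30490.
Unit vector along 325° is (sin 325°, cos 325°) = (-0.5736, 0.8192).
Slope in that direction = a·(-0.5736) + b·(0.8192) = −0.20016.
Apparent dip = arctan|0.20016| = 11.3° (true dip is 17.6°, so apparent ≤ true as expected).

11.3°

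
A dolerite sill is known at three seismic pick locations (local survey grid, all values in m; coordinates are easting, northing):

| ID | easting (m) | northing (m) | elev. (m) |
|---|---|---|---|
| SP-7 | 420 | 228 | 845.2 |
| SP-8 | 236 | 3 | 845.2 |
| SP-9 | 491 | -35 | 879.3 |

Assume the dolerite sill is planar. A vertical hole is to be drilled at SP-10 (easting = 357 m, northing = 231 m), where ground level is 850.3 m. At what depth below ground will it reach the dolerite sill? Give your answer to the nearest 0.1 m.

Let the plane be z = a·easting + b·northing + c.
SP-8−SP-7: −184a − 225b = 0;  SP-9−SP-7: 71a − 263b = 34.1.
Solving gives a = 0.11920, b = −0.09748.
Then c = 845.2 − a·420 − b·228 = 817.36.
At (357, 231): z_contact = 42.55 − 22.52 + 817.36 = 837.40 m.
Depth below ground = 850.3 − 837.40 = 12.9 m.

12.9 m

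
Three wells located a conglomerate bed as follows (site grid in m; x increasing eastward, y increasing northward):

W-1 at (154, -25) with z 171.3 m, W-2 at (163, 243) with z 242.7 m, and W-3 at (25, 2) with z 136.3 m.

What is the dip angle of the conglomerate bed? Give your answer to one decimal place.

Two edge vectors: W-1→W-2 = (9, 268, 71.4), W-1→W-3 = (-129, 27, -35).
Normal n = (W-1→W-2) × (W-1→W-3) = (-11307.8, -8895.6, 34815).
So ∂z/∂x = −n_x/n_z = 0.32480 and ∂z/∂y = −n_y/n_z = 0.25551.
Gradient magnitude |∇z| = √(a² + b²) = √(0.10549 + 0.06529) = 0.41325.
True dip = arctan(0.41325) = 22.5°, dipping toward SW (azimuth ≈ 232°).

22.5°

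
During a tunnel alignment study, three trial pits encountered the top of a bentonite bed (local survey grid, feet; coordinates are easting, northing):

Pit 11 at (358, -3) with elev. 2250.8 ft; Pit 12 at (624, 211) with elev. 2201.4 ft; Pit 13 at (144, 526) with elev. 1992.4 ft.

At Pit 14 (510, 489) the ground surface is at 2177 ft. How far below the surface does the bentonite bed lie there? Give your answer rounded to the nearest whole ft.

112 ft

Two edge vectors: Pit 11→Pit 12 = (266, 214, -49.4), Pit 11→Pit 13 = (-214, 529, -258.4).
Normal n = (Pit 11→Pit 12) × (Pit 11→Pit 13) = (-29165, 79306, 186510).
So ∂z/∂easting = −n_x/n_z = 0.15637 and ∂z/∂northing = −n_y/n_z = −0.42521.
Intercept c from Pit 11: 2250.8 − 55.98 − 1.28 = 2193.54.
At (510, 489): z_contact = 79.7 − 207.9 + 2193.54 = 2065.4 ft.
Depth below ground = 2177 − 2065.4 = 112 ft.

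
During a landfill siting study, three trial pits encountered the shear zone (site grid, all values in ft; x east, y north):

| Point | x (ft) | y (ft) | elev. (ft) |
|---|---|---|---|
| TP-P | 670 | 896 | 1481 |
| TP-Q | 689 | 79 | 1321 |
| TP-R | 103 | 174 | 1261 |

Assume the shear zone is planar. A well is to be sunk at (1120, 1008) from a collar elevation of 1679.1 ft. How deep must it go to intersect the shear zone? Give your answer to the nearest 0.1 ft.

115.2 ft

Let the plane be z = a·x + b·y + c.
TP-Q−TP-P: 19a − 817b = −160;  TP-R−TP-P: −567a − 722b = −220.
Solving gives a = 0.134645, b = 0.198970.
Then c = 1481 − a·670 − b·896 = 1212.51.
At (1120, 1008): z_contact = 150.80 + 200.56 + 1212.51 = 1563.87 ft.
Depth below ground = 1679.1 − 1563.87 = 115.2 ft.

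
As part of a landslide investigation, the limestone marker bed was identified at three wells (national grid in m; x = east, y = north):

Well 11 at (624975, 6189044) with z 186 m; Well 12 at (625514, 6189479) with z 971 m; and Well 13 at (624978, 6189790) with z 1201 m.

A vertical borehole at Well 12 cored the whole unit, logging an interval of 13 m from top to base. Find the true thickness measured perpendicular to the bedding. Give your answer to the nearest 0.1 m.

7.5 m

Two edge vectors: Well 11→Well 12 = (539, 435, 785), Well 11→Well 13 = (3, 746, 1015).
Normal n = (Well 11→Well 12) × (Well 11→Well 13) = (-144085, -544730, 400789).
So ∂z/∂x = −n_x/n_z = 0.35950 and ∂z/∂y = −n_y/n_z = 1.35914.
|∇z| = √(a²+b²) = 1.40589, so dip δ = arctan(1.40589) = 54.58°.
True thickness = vertical thickness × cos δ = 13 × cos 54.58° = 7.5 m.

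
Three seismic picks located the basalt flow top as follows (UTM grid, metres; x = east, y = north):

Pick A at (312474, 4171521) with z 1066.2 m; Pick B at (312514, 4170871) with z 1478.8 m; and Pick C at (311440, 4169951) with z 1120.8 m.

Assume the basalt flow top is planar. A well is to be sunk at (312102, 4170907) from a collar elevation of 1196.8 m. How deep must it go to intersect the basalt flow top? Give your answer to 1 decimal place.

82.3 m

Let the plane be z = a·x + b·y + c.
Pick B−Pick A: 40a − 650b = 412.6;  Pick C−Pick A: −1034a − 1570b = 54.6.
Solving gives a = 0.833163696, b = −0.583497619.
Then c = 1066.2 − a·312474 − b·4171521 = 2174796.78.
At (312102, 4170907): z_contact = 260032.06 − 2433714.30 + 2174796.78 = 1114.53 m.
Depth below ground = 1196.8 − 1114.53 = 82.3 m.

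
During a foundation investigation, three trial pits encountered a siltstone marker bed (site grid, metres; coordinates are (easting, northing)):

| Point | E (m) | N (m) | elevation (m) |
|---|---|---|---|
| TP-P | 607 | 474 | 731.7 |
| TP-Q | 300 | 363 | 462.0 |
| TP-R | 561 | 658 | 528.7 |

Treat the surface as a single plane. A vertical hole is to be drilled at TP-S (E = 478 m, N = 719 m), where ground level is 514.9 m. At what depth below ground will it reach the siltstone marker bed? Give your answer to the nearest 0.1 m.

132.9 m

Let the plane be z = a·E + b·N + c.
TP-Q−TP-P: −307a − 111b = −269.7;  TP-R−TP-P: −46a + 184b = −203.
Solving gives a = 1.17151, b = −0.81038.
Then c = 731.7 − a·607 − b·474 = 404.72.
At (478, 719): z_contact = 559.98 − 582.67 + 404.72 = 382.03 m.
Depth below ground = 514.9 − 382.03 = 132.9 m.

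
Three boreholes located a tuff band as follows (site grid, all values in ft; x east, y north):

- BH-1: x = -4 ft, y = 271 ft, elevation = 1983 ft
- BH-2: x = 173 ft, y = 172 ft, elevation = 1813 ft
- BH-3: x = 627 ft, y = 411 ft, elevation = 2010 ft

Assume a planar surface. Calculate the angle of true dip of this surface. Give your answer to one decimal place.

Let the plane be z = a·x + b·y + c.
BH-2−BH-1: 177a − 99b = −170;  BH-3−BH-1: 631a + 140b = 27.
Solving gives a = −0.24215, b = 1.28424.
Gradient magnitude |∇z| = √(a² + b²) = √(0.05863 + 1.64928) = 1.30687.
True dip = arctan(1.30687) = 52.6°, dipping toward S (azimuth ≈ 169°).

52.6°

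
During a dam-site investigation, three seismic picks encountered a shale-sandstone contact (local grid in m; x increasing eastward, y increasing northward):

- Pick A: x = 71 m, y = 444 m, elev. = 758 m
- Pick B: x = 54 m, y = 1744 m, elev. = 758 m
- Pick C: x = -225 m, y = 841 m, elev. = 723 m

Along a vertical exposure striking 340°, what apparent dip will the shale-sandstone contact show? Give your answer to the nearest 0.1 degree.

Two edge vectors: Pick A→Pick B = (-17, 1300, 0), Pick A→Pick C = (-296, 397, -35).
Normal n = (Pick A→Pick B) × (Pick A→Pick C) = (-45500, -595, 378051).
So ∂z/∂x = −n_x/n_z = 0.12035 and ∂z/∂y = −n_y/n_z = 0.00157.
Unit vector along 340° is (sin 340°, cos 340°) = (-0.3420, 0.9397).
Slope in that direction = a·(-0.3420) + b·(0.9397) = −0.03968.
Apparent dip = arctan|0.03968| = 2.3° (true dip is 6.9°, so apparent ≤ true as expected).

2.3°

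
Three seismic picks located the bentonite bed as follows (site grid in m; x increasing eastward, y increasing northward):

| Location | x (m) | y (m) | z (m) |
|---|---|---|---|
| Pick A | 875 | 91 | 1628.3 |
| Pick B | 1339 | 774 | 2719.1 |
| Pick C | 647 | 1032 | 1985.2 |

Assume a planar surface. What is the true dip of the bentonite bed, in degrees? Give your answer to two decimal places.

Let the plane be z = a·x + b·y + c.
Pick B−Pick A: 464a + 683b = 1090.8;  Pick C−Pick A: −228a + 941b = 356.9.
Solving gives a = 1.32132, b = 0.69943.
Gradient magnitude |∇z| = √(a² + b²) = √(1.74588 + 0.48920) = 1.49502.
True dip = arctan(1.49502) = 56.22°, dipping toward WSW (azimuth ≈ 242°).

56.22°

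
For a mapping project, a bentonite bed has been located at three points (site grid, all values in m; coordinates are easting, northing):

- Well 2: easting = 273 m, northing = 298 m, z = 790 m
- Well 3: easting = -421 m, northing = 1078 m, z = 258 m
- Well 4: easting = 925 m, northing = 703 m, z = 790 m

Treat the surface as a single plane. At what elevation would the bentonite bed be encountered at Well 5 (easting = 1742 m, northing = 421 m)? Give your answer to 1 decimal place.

Let the plane be z = a·easting + b·northing + c.
Well 3−Well 2: −694a + 780b = −532;  Well 4−Well 2: 652a + 405b = 0.
Solving gives a = 0.272862, b = −0.439274.
Then c = 790 − a·273 − b·298 = 846.41.
At (1742, 421): z = 475.3 − 184.9 + 846.41 = 1136.8 m.

1136.8 m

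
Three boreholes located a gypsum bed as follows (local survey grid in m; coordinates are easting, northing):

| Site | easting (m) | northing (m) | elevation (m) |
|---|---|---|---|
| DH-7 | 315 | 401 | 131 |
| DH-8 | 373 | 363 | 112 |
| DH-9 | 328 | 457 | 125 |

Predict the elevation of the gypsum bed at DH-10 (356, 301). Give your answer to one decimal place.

119.5 m

Let the plane be z = a·easting + b·northing + c.
DH-8−DH-7: 58a − 38b = −19;  DH-9−DH-7: 13a + 56b = −6.
Solving gives a = −0.34527, b = −0.02699.
Then c = 131 − a·315 − b·401 = 250.58.
At (356, 301): z = −122.9 − 8.1 + 250.58 = 119.5 m.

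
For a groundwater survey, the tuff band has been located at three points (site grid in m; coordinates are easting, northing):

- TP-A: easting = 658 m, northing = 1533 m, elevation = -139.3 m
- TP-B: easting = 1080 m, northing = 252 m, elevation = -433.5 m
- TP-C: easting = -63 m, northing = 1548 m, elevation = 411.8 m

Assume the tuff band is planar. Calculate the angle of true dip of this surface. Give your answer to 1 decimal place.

37.4°

Two edge vectors: TP-A→TP-B = (422, -1281, -294.2), TP-A→TP-C = (-721, 15, 551.1).
Normal n = (TP-A→TP-B) × (TP-A→TP-C) = (-701546.1, -20446, -917271).
So ∂z/∂easting = −n_x/n_z = −0.76482 and ∂z/∂northing = −n_y/n_z = −0.02229.
Gradient magnitude |∇z| = √(a² + b²) = √(0.58495 + 0.00050) = 0.76514.
True dip = arctan(0.76514) = 37.4°, dipping toward E (azimuth ≈ 088°).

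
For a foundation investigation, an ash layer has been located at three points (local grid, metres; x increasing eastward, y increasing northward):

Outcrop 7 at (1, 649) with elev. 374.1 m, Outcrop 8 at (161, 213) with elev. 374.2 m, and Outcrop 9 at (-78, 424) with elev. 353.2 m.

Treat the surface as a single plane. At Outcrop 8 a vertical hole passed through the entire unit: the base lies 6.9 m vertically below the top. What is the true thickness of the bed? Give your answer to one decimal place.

Let the plane be z = a·x + b·y + c.
Outcrop 8−Outcrop 7: 160a − 436b = 0.1;  Outcrop 9−Outcrop 7: −79a − 225b = −20.9.
Solving gives a = 0.12968, b = 0.04736.
|∇z| = √(a²+b²) = 0.13805, so dip δ = arctan(0.13805) = 7.86°.
True thickness = vertical thickness × cos δ = 6.9 × cos 7.86° = 6.8 m.

6.8 m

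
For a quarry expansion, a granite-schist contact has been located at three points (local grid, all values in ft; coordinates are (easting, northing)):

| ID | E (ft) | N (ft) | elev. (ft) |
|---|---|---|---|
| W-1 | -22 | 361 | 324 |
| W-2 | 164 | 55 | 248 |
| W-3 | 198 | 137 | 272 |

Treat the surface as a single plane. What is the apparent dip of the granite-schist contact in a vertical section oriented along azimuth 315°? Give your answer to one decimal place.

9.3°

Let the plane be z = a·E + b·N + c.
W-2−W-1: 186a − 306b = −76;  W-3−W-1: 220a − 224b = −52.
Solving gives a = 0.04334, b = 0.27471.
Unit vector along 315° is (sin 315°, cos 315°) = (-0.7071, 0.7071).
Slope in that direction = a·(-0.7071) + b·(0.7071) = 0.16360.
Apparent dip = arctan|0.16360| = 9.3° (true dip is 15.5°, so apparent ≤ true as expected).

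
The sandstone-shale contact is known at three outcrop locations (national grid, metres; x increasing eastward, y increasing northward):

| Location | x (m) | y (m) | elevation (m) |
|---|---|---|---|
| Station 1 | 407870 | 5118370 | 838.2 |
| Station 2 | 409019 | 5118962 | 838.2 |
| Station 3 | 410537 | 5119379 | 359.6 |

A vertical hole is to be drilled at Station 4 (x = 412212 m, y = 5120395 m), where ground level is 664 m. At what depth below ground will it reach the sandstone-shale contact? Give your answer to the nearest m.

104 m

Two edge vectors: Station 1→Station 2 = (1149, 592, 0), Station 1→Station 3 = (2667, 1009, -478.6).
Normal n = (Station 1→Station 2) × (Station 1→Station 3) = (-283331.2, 549911.4, -419523).
So ∂z/∂x = −n_x/n_z = −0.67536512 and ∂z/∂y = −n_y/n_z = 1.31080155.
Intercept c from Station 1: 838.2 + 275461.17 − 6709167.35 = −6432867.98.
At (412212, 5120395): z_contact = −278393.6 + 6711821.7 − 6432867.98 = 560.1 m.
Depth below ground = 664 − 560.1 = 104 m.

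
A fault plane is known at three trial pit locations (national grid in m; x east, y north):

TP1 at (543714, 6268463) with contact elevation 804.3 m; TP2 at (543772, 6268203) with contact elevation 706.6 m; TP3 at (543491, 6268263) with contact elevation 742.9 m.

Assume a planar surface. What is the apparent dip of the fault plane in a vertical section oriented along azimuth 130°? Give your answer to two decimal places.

Two edge vectors: TP1→TP2 = (58, -260, -97.7), TP1→TP3 = (-223, -200, -61.4).
Normal n = (TP1→TP2) × (TP1→TP3) = (-3576, 25348.3, -69580).
So ∂z/∂x = −n_x/n_z = −0.05139 and ∂z/∂y = −n_y/n_z = 0.36430.
Unit vector along 130° is (sin 130°, cos 130°) = (0.7660, -0.6428).
Slope in that direction = a·(0.7660) + b·(-0.6428) = −0.27354.
Apparent dip = arctan|0.27354| = 15.30° (true dip is 20.2°, so apparent ≤ true as expected).

15.30°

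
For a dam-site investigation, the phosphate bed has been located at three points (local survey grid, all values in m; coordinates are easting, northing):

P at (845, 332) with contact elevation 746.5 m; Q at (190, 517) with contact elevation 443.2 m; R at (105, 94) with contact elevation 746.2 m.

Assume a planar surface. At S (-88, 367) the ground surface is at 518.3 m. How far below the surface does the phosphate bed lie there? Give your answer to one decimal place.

Two edge vectors: P→Q = (-655, 185, -303.3), P→R = (-740, -238, -0.3).
Normal n = (P→Q) × (P→R) = (-72240.9, 224245.5, 292790).
So ∂z/∂easting = −n_x/n_z = 0.24673 and ∂z/∂northing = −n_y/n_z = −0.76589.
Intercept c from P: 746.5 − 208.49 + 254.28 = 792.29.
At (-88, 367): z_contact = −21.71 − 281.08 + 792.29 = 489.49 m.
Depth below ground = 518.3 − 489.49 = 28.8 m.

28.8 m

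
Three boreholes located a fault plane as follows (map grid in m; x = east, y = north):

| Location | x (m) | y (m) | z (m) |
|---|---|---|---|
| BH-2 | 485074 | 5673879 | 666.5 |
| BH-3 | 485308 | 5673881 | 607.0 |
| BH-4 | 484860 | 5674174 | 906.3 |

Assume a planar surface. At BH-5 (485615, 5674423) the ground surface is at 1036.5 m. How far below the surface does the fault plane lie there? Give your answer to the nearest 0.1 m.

Two edge vectors: BH-2→BH-3 = (234, 2, -59.5), BH-2→BH-4 = (-214, 295, 239.8).
Normal n = (BH-2→BH-3) × (BH-2→BH-4) = (18032.1, -43380.2, 69458).
So ∂z/∂x = −n_x/n_z = −0.259611564 and ∂z/∂y = −n_y/n_z = 0.624552967.
Intercept c from BH-2: 666.5 + 125930.82 − 3543637.97 = −3417040.65.
At (485615, 5674423): z_contact = −126071.27 + 3543977.72 − 3417040.65 = 865.81 m.
Depth below ground = 1036.5 − 865.81 = 170.7 m.

170.7 m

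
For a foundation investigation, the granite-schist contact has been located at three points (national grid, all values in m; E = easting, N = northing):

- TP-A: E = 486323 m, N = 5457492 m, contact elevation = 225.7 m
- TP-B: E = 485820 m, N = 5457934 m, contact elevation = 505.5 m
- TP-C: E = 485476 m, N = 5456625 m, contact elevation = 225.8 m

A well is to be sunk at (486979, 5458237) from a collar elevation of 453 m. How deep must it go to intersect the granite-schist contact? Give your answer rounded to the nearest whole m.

Let the plane be z = a·E + b·N + c.
TP-B−TP-A: −503a + 442b = 279.8;  TP-C−TP-A: −847a − 867b = 0.1.
Solving gives a = −0.29936864, b = 0.29234745.
Then c = 225.7 − a·486323 − b·5457492 = −1449668.32.
At (486979, 5458237): z_contact = −145786.2 + 1595701.7 − 1449668.32 = 247.1 m.
Depth below ground = 453 − 247.1 = 206 m.

206 m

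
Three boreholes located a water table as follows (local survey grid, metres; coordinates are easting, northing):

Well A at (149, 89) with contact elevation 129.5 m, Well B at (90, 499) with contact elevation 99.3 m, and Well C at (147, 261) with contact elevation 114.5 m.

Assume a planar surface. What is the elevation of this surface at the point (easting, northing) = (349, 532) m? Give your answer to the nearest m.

70 m

Two edge vectors: Well A→Well B = (-59, 410, -30.2), Well A→Well C = (-2, 172, -15).
Normal n = (Well A→Well B) × (Well A→Well C) = (-955.6, -824.6, -9328).
So ∂z/∂easting = −n_x/n_z = −0.10244 and ∂z/∂northing = −n_y/n_z = −0.08840.
Intercept c from Well A: 129.5 + 15.26 + 7.87 = 152.63.
At (349, 532): z = −35.8 − 47.0 + 152.63 = 69.8 m.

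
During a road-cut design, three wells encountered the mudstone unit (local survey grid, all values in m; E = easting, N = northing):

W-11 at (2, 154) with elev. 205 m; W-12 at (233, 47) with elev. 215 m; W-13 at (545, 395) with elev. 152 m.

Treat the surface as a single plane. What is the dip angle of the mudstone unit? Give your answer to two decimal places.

8.98°

Two edge vectors: W-11→W-12 = (231, -107, 10), W-11→W-13 = (543, 241, -53).
Normal n = (W-11→W-12) × (W-11→W-13) = (3261, 17673, 113772).
So ∂z/∂E = −n_x/n_z = −0.02866 and ∂z/∂N = −n_y/n_z = −0.15534.
Gradient magnitude |∇z| = √(a² + b²) = √(0.00082 + 0.02413) = 0.15796.
True dip = arctan(0.15796) = 8.98°, dipping toward N (azimuth ≈ 010°).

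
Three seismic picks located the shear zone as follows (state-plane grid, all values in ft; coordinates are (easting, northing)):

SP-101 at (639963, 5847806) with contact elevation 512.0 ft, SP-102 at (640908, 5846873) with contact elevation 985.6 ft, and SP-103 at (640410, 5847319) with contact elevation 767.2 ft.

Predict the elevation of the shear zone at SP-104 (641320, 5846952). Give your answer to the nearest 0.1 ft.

860.5 ft

Let the plane be z = a·E + b·N + c.
SP-102−SP-101: 945a − 933b = 473.6;  SP-103−SP-101: 447a − 487b = 255.2.
Solving gives a = −0.172792142, b = −0.682624409.
Then c = 512 − a·639963 − b·5847806 = 4102947.69.
At (641320, 5846952): z = −110815.1 − 3991272.2 + 4102947.69 = 860.5 ft.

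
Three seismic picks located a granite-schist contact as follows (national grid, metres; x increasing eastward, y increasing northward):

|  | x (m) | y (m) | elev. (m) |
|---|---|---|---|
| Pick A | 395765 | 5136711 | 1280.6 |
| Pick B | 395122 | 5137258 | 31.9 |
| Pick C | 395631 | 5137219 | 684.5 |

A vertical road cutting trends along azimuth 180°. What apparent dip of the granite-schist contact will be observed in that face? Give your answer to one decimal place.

Let the plane be z = a·x + b·y + c.
Pick B−Pick A: −643a + 547b = −1248.7;  Pick C−Pick A: −134a + 508b = −596.1.
Solving gives a = 1.21681, b = −0.85246.
Unit vector along 180° is (sin 180°, cos 180°) = (0.0000, -1.0000).
Slope in that direction = a·(0.0000) + b·(-1.0000) = 0.85246.
Apparent dip = arctan|0.85246| = 40.4° (true dip is 56.1°, so apparent ≤ true as expected).

40.4°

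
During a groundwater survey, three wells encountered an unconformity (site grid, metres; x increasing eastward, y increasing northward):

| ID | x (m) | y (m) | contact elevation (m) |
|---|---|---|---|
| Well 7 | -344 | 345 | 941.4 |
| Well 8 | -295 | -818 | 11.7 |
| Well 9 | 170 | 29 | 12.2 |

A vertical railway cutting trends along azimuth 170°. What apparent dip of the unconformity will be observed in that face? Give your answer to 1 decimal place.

Two edge vectors: Well 7→Well 8 = (49, -1163, -929.7), Well 7→Well 9 = (514, -316, -929.2).
Normal n = (Well 7→Well 8) × (Well 7→Well 9) = (786874.4, -432335, 582298).
So ∂z/∂x = −n_x/n_z = −1.35133 and ∂z/∂y = −n_y/n_z = 0.74246.
Unit vector along 170° is (sin 170°, cos 170°) = (0.1736, -0.9848).
Slope in that direction = a·(0.1736) + b·(-0.9848) = −0.96584.
Apparent dip = arctan|0.96584| = 44.0° (true dip is 57.0°, so apparent ≤ true as expected).

44.0°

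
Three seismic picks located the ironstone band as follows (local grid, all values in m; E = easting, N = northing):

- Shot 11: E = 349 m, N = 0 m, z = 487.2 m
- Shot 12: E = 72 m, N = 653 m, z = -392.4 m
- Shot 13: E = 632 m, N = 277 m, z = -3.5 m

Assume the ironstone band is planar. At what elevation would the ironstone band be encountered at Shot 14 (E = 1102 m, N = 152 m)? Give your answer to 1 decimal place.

42.5 m

Let the plane be z = a·E + b·N + c.
Shot 12−Shot 11: −277a + 653b = −879.6;  Shot 13−Shot 11: 283a + 277b = −490.7.
Solving gives a = −0.293574, b = −1.471547.
Then c = 487.2 − a·349 − b·0 = 589.66.
At (1102, 152): z = −323.5 − 223.7 + 589.66 = 42.5 m.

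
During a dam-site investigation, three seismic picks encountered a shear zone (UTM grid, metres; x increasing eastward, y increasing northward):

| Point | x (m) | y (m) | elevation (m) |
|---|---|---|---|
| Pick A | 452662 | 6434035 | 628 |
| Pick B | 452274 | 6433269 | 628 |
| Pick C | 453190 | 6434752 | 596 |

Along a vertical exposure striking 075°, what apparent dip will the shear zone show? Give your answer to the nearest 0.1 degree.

9.2°

Two edge vectors: Pick A→Pick B = (-388, -766, 0), Pick A→Pick C = (528, 717, -32).
Normal n = (Pick A→Pick B) × (Pick A→Pick C) = (24512, -12416, 126252).
So ∂z/∂x = −n_x/n_z = −0.19415 and ∂z/∂y = −n_y/n_z = 0.09834.
Unit vector along 075° is (sin 75°, cos 75°) = (0.9659, 0.2588).
Slope in that direction = a·(0.9659) + b·(0.2588) = −0.16208.
Apparent dip = arctan|0.16208| = 9.2° (true dip is 12.3°, so apparent ≤ true as expected).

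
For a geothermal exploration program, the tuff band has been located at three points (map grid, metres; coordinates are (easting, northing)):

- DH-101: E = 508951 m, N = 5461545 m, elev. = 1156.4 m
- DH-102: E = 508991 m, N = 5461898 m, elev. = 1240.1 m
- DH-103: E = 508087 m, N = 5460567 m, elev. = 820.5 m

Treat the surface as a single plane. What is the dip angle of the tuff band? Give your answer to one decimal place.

Two edge vectors: DH-101→DH-102 = (40, 353, 83.7), DH-101→DH-103 = (-864, -978, -335.9).
Normal n = (DH-101→DH-102) × (DH-101→DH-103) = (-36714.1, -58880.8, 265872).
So ∂z/∂E = −n_x/n_z = 0.13809 and ∂z/∂N = −n_y/n_z = 0.22146.
Gradient magnitude |∇z| = √(a² + b²) = √(0.01907 + 0.04905) = 0.26099.
True dip = arctan(0.26099) = 14.6°, dipping toward SSW (azimuth ≈ 212°).

14.6°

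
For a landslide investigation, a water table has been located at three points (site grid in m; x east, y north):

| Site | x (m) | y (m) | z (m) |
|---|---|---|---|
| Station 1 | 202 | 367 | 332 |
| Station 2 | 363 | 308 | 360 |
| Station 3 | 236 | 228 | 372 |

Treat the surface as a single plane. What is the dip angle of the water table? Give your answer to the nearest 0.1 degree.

15.6°

Two edge vectors: Station 1→Station 2 = (161, -59, 28), Station 1→Station 3 = (34, -139, 40).
Normal n = (Station 1→Station 2) × (Station 1→Station 3) = (1532, -5488, -20373).
So ∂z/∂x = −n_x/n_z = 0.07520 and ∂z/∂y = −n_y/n_z = −0.26938.
Gradient magnitude |∇z| = √(a² + b²) = √(0.00565 + 0.07256) = 0.27968.
True dip = arctan(0.27968) = 15.6°, dipping toward NNW (azimuth ≈ 344°).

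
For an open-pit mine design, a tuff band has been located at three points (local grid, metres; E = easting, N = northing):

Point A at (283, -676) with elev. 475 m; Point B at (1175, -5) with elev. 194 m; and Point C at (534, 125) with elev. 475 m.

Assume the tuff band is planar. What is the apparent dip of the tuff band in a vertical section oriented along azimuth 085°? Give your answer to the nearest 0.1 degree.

21.8°

Let the plane be z = a·E + b·N + c.
Point B−Point A: 892a + 671b = −281;  Point C−Point A: 251a + 801b = 0.
Solving gives a = −0.41218, b = 0.12916.
Unit vector along 085° is (sin 85°, cos 85°) = (0.9962, 0.0872).
Slope in that direction = a·(0.9962) + b·(0.0872) = −0.39936.
Apparent dip = arctan|0.39936| = 21.8° (true dip is 23.4°, so apparent ≤ true as expected).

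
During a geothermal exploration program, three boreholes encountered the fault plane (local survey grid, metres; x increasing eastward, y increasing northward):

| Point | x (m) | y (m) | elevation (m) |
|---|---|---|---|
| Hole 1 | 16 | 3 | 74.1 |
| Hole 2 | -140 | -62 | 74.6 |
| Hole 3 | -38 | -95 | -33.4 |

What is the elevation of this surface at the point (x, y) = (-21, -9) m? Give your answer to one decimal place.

Two edge vectors: Hole 1→Hole 2 = (-156, -65, 0.5), Hole 1→Hole 3 = (-54, -98, -107.5).
Normal n = (Hole 1→Hole 2) × (Hole 1→Hole 3) = (7036.5, -16797, 11778).
So ∂z/∂x = −n_x/n_z = −0.59743 and ∂z/∂y = −n_y/n_z = 1.42613.
Intercept c from Hole 1: 74.1 + 9.56 − 4.28 = 79.38.
At (-21, -9): z = 12.5 − 12.8 + 79.38 = 79.1 m.

79.1 m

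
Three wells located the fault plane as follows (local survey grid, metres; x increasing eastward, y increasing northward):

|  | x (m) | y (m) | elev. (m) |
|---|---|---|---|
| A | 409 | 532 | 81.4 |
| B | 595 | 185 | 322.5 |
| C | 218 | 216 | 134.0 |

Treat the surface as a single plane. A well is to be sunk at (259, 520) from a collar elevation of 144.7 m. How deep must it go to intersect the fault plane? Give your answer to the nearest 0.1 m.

127.4 m

Two edge vectors: A→B = (186, -347, 241.1), A→C = (-191, -316, 52.6).
Normal n = (A→B) × (A→C) = (57935.4, -55833.7, -125053).
So ∂z/∂x = −n_x/n_z = 0.46329 and ∂z/∂y = −n_y/n_z = −0.44648.
Intercept c from A: 81.4 − 189.48 + 237.53 = 129.44.
At (259, 520): z_contact = 119.99 − 232.17 + 129.44 = 17.26 m.
Depth below ground = 144.7 − 17.26 = 127.4 m.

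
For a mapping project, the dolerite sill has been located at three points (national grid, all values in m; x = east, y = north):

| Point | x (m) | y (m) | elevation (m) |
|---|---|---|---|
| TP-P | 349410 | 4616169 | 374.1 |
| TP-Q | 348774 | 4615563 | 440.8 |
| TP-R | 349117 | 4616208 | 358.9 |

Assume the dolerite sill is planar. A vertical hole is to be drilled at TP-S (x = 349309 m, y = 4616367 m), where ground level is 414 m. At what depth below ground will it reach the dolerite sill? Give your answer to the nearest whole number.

Let the plane be z = a·x + b·y + c.
TP-Q−TP-P: −636a − 606b = 66.7;  TP-R−TP-P: −293a + 39b = −15.2.
Solving gives a = 0.03266374, b = −0.14434676.
Then c = 374.1 − a·349410 − b·4616169 = 655290.12.
At (349309, 4616367): z_contact = 11409.7 − 666357.6 + 655290.12 = 342.2 m.
Depth below ground = 414 − 342.2 = 72 m.

72 m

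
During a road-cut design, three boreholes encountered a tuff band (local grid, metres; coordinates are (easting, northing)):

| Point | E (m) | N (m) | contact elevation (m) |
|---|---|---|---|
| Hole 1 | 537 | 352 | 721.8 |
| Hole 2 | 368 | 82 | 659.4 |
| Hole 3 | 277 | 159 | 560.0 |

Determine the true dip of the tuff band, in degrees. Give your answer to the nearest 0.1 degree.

Two edge vectors: Hole 1→Hole 2 = (-169, -270, -62.4), Hole 1→Hole 3 = (-260, -193, -161.8).
Normal n = (Hole 1→Hole 2) × (Hole 1→Hole 3) = (31642.8, -11120.2, -37583).
So ∂z/∂E = −n_x/n_z = 0.84194 and ∂z/∂N = −n_y/n_z = −0.29588.
Gradient magnitude |∇z| = √(a² + b²) = √(0.70887 + 0.08755) = 0.89242.
True dip = arctan(0.89242) = 41.7°, dipping toward WNW (azimuth ≈ 289°).

41.7°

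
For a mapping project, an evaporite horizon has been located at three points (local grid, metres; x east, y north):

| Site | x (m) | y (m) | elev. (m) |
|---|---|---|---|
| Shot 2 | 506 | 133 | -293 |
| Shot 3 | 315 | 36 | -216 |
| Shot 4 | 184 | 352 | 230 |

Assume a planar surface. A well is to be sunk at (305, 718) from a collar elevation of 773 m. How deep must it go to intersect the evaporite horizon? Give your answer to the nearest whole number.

279 m

Two edge vectors: Shot 2→Shot 3 = (-191, -97, 77), Shot 2→Shot 4 = (-322, 219, 523).
Normal n = (Shot 2→Shot 3) × (Shot 2→Shot 4) = (-67594, 75099, -73063).
So ∂z/∂x = −n_x/n_z = −0.92515 and ∂z/∂y = −n_y/n_z = 1.02787.
Intercept c from Shot 2: -293 + 468.12 − 136.71 = 38.42.
At (305, 718): z_contact = −282.2 + 738.0 + 38.42 = 494.3 m.
Depth below ground = 773 − 494.3 = 279 m.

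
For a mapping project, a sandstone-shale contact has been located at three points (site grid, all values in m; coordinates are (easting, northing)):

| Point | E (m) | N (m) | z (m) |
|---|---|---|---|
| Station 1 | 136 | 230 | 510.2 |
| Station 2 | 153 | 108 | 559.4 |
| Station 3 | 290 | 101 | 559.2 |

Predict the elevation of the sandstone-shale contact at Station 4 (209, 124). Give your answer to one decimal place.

551.7 m

Let the plane be z = a·E + b·N + c.
Station 2−Station 1: 17a − 122b = 49.2;  Station 3−Station 1: 154a − 129b = 49.
Solving gives a = −0.02222, b = −0.40638.
Then c = 510.2 − a·136 − b·230 = 606.69.
At (209, 124): z = −4.6 − 50.4 + 606.69 = 551.7 m.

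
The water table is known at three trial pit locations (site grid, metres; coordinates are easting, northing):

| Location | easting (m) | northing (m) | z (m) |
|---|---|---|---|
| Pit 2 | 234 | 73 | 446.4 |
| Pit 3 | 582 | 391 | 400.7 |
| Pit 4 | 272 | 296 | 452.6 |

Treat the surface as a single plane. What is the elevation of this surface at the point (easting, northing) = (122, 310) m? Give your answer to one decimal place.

Two edge vectors: Pit 2→Pit 3 = (348, 318, -45.7), Pit 2→Pit 4 = (38, 223, 6.2).
Normal n = (Pit 2→Pit 3) × (Pit 2→Pit 4) = (12162.7, -3894.2, 65520).
So ∂z/∂easting = −n_x/n_z = −0.18563 and ∂z/∂northing = −n_y/n_z = 0.05944.
Intercept c from Pit 2: 446.4 + 43.44 − 4.34 = 485.50.
At (122, 310): z = −22.6 + 18.4 + 485.50 = 481.3 m.

481.3 m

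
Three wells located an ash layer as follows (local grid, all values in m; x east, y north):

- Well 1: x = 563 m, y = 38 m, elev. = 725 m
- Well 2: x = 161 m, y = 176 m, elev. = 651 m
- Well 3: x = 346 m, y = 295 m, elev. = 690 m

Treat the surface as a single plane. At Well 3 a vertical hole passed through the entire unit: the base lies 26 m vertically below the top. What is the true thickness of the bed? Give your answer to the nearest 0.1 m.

Let the plane be z = a·x + b·y + c.
Well 2−Well 1: −402a + 138b = −74;  Well 3−Well 1: −217a + 257b = −35.
Solving gives a = 0.19338, b = 0.02710.
|∇z| = √(a²+b²) = 0.19527, so dip δ = arctan(0.19527) = 11.05°.
True thickness = vertical thickness × cos δ = 26 × cos 11.05° = 25.5 m.

25.5 m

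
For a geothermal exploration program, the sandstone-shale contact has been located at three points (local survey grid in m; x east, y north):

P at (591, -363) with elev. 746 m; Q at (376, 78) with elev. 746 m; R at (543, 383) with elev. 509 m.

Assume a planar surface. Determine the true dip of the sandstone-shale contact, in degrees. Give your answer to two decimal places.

39.87°

Let the plane be z = a·x + b·y + c.
Q−P: −215a + 441b = 0;  R−P: −48a + 746b = −237.
Solving gives a = −0.75072, b = −0.36600.
Gradient magnitude |∇z| = √(a² + b²) = √(0.56358 + 0.13395) = 0.83519.
True dip = arctan(0.83519) = 39.87°, dipping toward ENE (azimuth ≈ 064°).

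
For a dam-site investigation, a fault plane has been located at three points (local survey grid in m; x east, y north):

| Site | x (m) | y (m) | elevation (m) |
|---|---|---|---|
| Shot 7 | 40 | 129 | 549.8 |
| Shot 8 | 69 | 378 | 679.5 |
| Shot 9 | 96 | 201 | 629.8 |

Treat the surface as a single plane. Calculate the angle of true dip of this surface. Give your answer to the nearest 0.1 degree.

44.6°

Two edge vectors: Shot 7→Shot 8 = (29, 249, 129.7), Shot 7→Shot 9 = (56, 72, 80).
Normal n = (Shot 7→Shot 8) × (Shot 7→Shot 9) = (10581.6, 4943.2, -11856).
So ∂z/∂x = −n_x/n_z = 0.89251 and ∂z/∂y = −n_y/n_z = 0.41694.
Gradient magnitude |∇z| = √(a² + b²) = √(0.79657 + 0.17384) = 0.98509.
True dip = arctan(0.98509) = 44.6°, dipping toward WSW (azimuth ≈ 245°).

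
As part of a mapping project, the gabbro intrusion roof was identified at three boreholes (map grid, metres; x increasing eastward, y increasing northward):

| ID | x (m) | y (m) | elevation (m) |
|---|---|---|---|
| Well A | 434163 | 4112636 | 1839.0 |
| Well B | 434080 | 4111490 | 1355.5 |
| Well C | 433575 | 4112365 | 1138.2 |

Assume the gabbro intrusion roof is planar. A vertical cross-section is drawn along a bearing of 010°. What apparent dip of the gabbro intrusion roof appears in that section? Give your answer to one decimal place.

Let the plane be z = a·x + b·y + c.
Well B−Well A: −83a − 1146b = −483.5;  Well C−Well A: −588a − 271b = −700.8.
Solving gives a = 1.03183, b = 0.34717.
Unit vector along 010° is (sin 10°, cos 10°) = (0.1736, 0.9848).
Slope in that direction = a·(0.1736) + b·(0.9848) = 0.52107.
Apparent dip = arctan|0.52107| = 27.5° (true dip is 47.4°, so apparent ≤ true as expected).

27.5°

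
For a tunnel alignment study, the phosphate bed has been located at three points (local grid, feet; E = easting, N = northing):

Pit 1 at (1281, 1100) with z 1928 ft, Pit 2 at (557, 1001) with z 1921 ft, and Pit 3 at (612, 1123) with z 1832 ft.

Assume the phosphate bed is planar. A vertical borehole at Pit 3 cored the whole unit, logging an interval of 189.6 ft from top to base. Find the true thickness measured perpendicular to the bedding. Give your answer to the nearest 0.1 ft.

148.7 ft

Two edge vectors: Pit 1→Pit 2 = (-724, -99, -7), Pit 1→Pit 3 = (-669, 23, -96).
Normal n = (Pit 1→Pit 2) × (Pit 1→Pit 3) = (9665, -64821, -82883).
So ∂z/∂E = −n_x/n_z = 0.11661 and ∂z/∂N = −n_y/n_z = −0.78208.
|∇z| = √(a²+b²) = 0.79072, so dip δ = arctan(0.79072) = 38.33°.
True thickness = vertical thickness × cos δ = 189.6 × cos 38.33° = 148.7 ft.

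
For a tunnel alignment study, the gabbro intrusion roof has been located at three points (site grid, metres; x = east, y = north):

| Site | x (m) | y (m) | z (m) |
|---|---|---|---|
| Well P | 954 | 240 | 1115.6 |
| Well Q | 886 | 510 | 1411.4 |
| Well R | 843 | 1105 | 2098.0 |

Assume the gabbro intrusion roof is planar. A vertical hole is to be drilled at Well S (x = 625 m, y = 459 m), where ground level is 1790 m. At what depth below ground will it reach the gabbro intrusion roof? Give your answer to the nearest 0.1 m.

523.5 m

Two edge vectors: Well P→Well Q = (-68, 270, 295.8), Well P→Well R = (-111, 865, 982.4).
Normal n = (Well P→Well Q) × (Well P→Well R) = (9381, 33969.4, -28850).
So ∂z/∂x = −n_x/n_z = 0.325165 and ∂z/∂y = −n_y/n_z = 1.177449.
Intercept c from Well P: 1115.6 − 310.21 − 282.59 = 522.81.
At (625, 459): z_contact = 203.23 + 540.45 + 522.81 = 1266.48 m.
Depth below ground = 1790 − 1266.48 = 523.5 m.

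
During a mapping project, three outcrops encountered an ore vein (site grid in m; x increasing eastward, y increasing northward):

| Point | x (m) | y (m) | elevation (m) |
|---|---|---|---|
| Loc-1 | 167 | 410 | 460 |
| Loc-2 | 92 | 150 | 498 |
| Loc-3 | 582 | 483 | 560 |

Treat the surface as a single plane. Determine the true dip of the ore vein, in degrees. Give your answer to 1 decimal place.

19.9°

Let the plane be z = a·x + b·y + c.
Loc-2−Loc-1: −75a − 260b = 38;  Loc-3−Loc-1: 415a + 73b = 100.
Solving gives a = 0.28093, b = −0.22719.
Gradient magnitude |∇z| = √(a² + b²) = √(0.07892 + 0.05162) = 0.36130.
True dip = arctan(0.36130) = 19.9°, dipping toward NW (azimuth ≈ 309°).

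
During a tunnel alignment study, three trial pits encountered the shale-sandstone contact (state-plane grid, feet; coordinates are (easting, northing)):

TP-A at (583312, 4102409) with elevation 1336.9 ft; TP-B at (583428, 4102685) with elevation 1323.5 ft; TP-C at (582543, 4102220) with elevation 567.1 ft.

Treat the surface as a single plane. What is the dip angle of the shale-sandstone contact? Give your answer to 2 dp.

51.23°

Two edge vectors: TP-A→TP-B = (116, 276, -13.4), TP-A→TP-C = (-769, -189, -769.8).
Normal n = (TP-A→TP-B) × (TP-A→TP-C) = (-214997.4, 99601.4, 190320).
So ∂z/∂E = −n_x/n_z = 1.12966 and ∂z/∂N = −n_y/n_z = −0.52334.
Gradient magnitude |∇z| = √(a² + b²) = √(1.27614 + 0.27388) = 1.24500.
True dip = arctan(1.24500) = 51.23°, dipping toward WNW (azimuth ≈ 295°).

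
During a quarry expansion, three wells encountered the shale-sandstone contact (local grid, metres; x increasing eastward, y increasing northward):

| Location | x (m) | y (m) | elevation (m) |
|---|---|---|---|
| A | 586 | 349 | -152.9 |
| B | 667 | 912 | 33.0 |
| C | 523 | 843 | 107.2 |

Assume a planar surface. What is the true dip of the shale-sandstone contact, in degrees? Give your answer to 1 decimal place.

Let the plane be z = a·x + b·y + c.
B−A: 81a + 563b = 185.9;  C−A: −63a + 494b = 260.1.
Solving gives a = −0.72336, b = 0.43427.
Gradient magnitude |∇z| = √(a² + b²) = √(0.52326 + 0.18859) = 0.84371.
True dip = arctan(0.84371) = 40.2°, dipping toward ESE (azimuth ≈ 121°).

40.2°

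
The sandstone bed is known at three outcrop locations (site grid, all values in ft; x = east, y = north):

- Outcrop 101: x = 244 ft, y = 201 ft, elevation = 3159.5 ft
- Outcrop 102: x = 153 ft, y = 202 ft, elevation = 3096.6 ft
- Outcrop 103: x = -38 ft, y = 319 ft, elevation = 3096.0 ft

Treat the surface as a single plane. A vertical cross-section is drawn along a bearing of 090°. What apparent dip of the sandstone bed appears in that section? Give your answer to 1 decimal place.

35.1°

Two edge vectors: Outcrop 101→Outcrop 102 = (-91, 1, -62.9), Outcrop 101→Outcrop 103 = (-282, 118, -63.5).
Normal n = (Outcrop 101→Outcrop 102) × (Outcrop 101→Outcrop 103) = (7358.7, 11959.3, -10456).
So ∂z/∂x = −n_x/n_z = 0.70378 and ∂z/∂y = −n_y/n_z = 1.14377.
Unit vector along 090° is (sin 90°, cos 90°) = (1.0000, 0.0000).
Slope in that direction = a·(1.0000) + b·(0.0000) = 0.70378.
Apparent dip = arctan|0.70378| = 35.1° (true dip is 53.3°, so apparent ≤ true as expected).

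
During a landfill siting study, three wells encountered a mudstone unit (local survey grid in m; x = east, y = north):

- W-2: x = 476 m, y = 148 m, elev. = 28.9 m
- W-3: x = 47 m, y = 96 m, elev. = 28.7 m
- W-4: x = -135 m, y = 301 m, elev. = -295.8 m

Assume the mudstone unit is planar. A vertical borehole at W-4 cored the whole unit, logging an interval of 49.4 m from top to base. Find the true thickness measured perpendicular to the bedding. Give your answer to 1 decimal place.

Let the plane be z = a·x + b·y + c.
W-3−W-2: −429a − 52b = −0.2;  W-4−W-2: −611a + 153b = −324.7.
Solving gives a = 0.17365, b = −1.42876.
|∇z| = √(a²+b²) = 1.43927, so dip δ = arctan(1.43927) = 55.21°.
True thickness = vertical thickness × cos δ = 49.4 × cos 55.21° = 28.2 m.

28.2 m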